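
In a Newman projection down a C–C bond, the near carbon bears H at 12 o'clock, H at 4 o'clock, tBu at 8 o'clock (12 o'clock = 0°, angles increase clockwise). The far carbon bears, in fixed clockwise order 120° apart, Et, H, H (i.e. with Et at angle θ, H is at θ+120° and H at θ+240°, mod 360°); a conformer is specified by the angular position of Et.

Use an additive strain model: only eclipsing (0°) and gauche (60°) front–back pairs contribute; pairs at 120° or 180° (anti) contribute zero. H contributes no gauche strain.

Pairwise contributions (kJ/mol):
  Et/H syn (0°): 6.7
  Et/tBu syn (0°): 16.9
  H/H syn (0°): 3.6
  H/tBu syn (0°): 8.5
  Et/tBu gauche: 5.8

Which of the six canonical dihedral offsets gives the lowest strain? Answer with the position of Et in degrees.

60°

Et at 0° (eclipsed): H(0°)/Et(0°) eclipsed 6.7; H(120°)/H(120°) eclipsed 3.6; tBu(240°)/H(240°) eclipsed 8.5 → 18.8 kJ/mol.
Et at 60° (staggered): no non-H gauche contacts → 0.0 kJ/mol.
Et at 120° (eclipsed): H(0°)/H(0°) eclipsed 3.6; H(120°)/Et(120°) eclipsed 6.7; tBu(240°)/H(240°) eclipsed 8.5 → 18.8 kJ/mol.
Et at 180° (staggered): tBu(240°)/Et(180°) gauche 5.8 → 5.8 kJ/mol.
Et at 240° (eclipsed): H(0°)/H(0°) eclipsed 3.6; H(120°)/H(120°) eclipsed 3.6; tBu(240°)/Et(240°) eclipsed 16.9 → 24.1 kJ/mol.
Et at 300° (staggered): tBu(240°)/Et(300°) gauche 5.8 → 5.8 kJ/mol.
The minimum (0.0 kJ/mol) occurs with Et at 60°.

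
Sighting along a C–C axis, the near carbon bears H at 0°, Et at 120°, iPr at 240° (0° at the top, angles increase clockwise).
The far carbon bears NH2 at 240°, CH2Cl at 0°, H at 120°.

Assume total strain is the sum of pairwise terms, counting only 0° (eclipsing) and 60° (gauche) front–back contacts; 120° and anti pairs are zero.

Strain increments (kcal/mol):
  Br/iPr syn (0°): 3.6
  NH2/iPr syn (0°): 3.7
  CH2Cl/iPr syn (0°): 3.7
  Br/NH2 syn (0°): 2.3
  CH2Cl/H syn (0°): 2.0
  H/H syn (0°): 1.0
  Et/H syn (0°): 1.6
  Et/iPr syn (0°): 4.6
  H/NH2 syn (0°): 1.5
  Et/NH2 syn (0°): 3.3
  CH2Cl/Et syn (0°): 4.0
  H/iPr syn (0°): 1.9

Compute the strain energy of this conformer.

7.3 kcal/mol

This conformer (eclipsed): H(0°)/CH2Cl(0°) eclipsed 2.0; Et(120°)/H(120°) eclipsed 1.6; iPr(240°)/NH2(240°) eclipsed 3.7 → 7.3 kcal/mol.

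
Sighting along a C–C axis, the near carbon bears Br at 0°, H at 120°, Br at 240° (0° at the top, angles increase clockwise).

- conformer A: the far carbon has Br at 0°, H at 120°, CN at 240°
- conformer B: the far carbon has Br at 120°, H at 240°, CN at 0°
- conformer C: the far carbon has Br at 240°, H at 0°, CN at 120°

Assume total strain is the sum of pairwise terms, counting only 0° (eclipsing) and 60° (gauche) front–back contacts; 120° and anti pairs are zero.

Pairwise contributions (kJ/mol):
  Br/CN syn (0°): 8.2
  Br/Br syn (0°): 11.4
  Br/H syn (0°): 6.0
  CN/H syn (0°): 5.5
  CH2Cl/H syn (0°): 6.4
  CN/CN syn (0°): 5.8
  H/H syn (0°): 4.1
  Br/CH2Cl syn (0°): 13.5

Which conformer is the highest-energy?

A (eclipsed): Br–Br eclipsed, H–H eclipsed, Br–CN eclipsed; 11.4 + 4.1 + 8.2 = 23.7 kJ/mol.
B (eclipsed): Br–CN eclipsed, H–Br eclipsed, Br–H eclipsed; 8.2 + 6.0 + 6.0 = 20.2 kJ/mol.
C (eclipsed): Br–H eclipsed, H–CN eclipsed, Br–Br eclipsed; 6.0 + 5.5 + 11.4 = 22.9 kJ/mol.
A has the highest total (23.7 kJ/mol).

A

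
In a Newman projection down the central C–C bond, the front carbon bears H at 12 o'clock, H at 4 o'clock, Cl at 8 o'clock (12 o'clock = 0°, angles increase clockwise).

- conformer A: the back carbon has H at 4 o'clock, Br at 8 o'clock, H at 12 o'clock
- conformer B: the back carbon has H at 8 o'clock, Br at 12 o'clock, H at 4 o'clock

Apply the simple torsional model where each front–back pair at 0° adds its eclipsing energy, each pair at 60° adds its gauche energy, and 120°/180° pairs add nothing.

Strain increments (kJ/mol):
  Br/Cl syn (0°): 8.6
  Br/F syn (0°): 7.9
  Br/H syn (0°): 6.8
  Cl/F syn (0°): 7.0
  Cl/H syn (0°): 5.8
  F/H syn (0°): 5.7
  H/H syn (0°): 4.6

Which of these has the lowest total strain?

B

A (eclipsed): H(0°)/H(0°) eclipsed 4.6; H(120°)/H(120°) eclipsed 4.6; Cl(240°)/Br(240°) eclipsed 8.6 → 17.8 kJ/mol.
B (eclipsed): H(0°)/Br(0°) eclipsed 6.8; H(120°)/H(120°) eclipsed 4.6; Cl(240°)/H(240°) eclipsed 5.8 → 17.2 kJ/mol.
B has the lowest total (17.2 kJ/mol).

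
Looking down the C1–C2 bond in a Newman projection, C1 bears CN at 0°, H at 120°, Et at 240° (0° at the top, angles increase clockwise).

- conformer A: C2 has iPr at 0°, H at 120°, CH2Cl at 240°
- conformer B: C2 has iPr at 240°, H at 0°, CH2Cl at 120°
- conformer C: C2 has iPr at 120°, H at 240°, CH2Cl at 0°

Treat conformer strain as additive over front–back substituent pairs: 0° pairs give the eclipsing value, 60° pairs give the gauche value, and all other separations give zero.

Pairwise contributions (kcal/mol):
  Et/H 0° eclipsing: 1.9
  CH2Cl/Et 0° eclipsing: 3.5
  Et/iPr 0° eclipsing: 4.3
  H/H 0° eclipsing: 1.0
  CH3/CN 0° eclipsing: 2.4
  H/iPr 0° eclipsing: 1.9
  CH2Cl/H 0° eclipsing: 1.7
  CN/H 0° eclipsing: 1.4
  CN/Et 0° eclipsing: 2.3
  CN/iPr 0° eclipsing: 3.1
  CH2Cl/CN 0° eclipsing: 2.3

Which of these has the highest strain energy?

A

A (eclipsed): CN–iPr eclipsed, H–H eclipsed, Et–CH2Cl eclipsed; 3.1 + 1.0 + 3.5 = 7.6 kcal/mol.
B (eclipsed): CN–H eclipsed, H–CH2Cl eclipsed, Et–iPr eclipsed; 1.4 + 1.7 + 4.3 = 7.4 kcal/mol.
C (eclipsed): CN–CH2Cl eclipsed, H–iPr eclipsed, Et–H eclipsed; 2.3 + 1.9 + 1.9 = 6.1 kcal/mol.
A has the highest total (7.6 kcal/mol).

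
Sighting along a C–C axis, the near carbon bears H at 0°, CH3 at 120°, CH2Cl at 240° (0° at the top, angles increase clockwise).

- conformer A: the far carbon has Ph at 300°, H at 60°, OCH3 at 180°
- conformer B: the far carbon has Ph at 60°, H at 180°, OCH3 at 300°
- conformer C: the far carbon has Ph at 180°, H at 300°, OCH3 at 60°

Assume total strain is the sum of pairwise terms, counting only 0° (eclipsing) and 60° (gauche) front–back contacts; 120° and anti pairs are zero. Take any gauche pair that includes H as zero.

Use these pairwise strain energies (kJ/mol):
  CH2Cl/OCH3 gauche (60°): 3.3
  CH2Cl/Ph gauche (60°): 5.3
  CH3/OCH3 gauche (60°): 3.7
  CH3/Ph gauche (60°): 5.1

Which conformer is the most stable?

B

A is staggered. CH3 at 120° is gauche with OCH3 at 180° (3.7); CH2Cl at 240° is gauche with Ph at 300° (5.3); CH2Cl at 240° is gauche with OCH3 at 180° (3.3). Total 12.3 kJ/mol.
B is staggered. CH3 at 120° is gauche with Ph at 60° (5.1); CH2Cl at 240° is gauche with OCH3 at 300° (3.3). Total 8.4 kJ/mol.
C is staggered. CH3 at 120° is gauche with Ph at 180° (5.1); CH3 at 120° is gauche with OCH3 at 60° (3.7); CH2Cl at 240° is gauche with Ph at 180° (5.3). Total 14.1 kJ/mol.
B has the lowest total (8.4 kJ/mol).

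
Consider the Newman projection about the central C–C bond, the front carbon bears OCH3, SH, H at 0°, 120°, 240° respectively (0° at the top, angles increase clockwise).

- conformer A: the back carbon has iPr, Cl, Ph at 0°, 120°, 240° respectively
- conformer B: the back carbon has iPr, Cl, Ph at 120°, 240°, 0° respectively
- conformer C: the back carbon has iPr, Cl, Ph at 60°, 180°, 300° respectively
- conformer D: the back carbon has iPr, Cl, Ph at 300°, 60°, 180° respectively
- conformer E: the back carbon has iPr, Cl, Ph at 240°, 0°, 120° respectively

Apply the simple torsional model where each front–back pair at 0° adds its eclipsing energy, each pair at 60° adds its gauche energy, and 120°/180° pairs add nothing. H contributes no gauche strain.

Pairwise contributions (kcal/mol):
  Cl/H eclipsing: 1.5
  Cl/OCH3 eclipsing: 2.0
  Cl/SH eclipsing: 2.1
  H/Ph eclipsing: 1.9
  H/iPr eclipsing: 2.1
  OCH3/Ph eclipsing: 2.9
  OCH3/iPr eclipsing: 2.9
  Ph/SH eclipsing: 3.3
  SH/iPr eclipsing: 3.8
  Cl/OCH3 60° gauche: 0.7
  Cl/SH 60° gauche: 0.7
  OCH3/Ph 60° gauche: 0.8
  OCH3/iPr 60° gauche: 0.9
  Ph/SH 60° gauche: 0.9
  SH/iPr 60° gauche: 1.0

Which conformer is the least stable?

B

A (eclipsed): OCH3(0°)/iPr(0°) eclipsed 2.9; SH(120°)/Cl(120°) eclipsed 2.1; H(240°)/Ph(240°) eclipsed 1.9 → 6.9 kcal/mol.
B (eclipsed): OCH3(0°)/Ph(0°) eclipsed 2.9; SH(120°)/iPr(120°) eclipsed 3.8; H(240°)/Cl(240°) eclipsed 1.5 → 8.2 kcal/mol.
C (staggered): OCH3(0°)/iPr(60°) gauche 0.9; OCH3(0°)/Ph(300°) gauche 0.8; SH(120°)/iPr(60°) gauche 1.0; SH(120°)/Cl(180°) gauche 0.7 → 3.4 kcal/mol.
D (staggered): OCH3(0°)/iPr(300°) gauche 0.9; OCH3(0°)/Cl(60°) gauche 0.7; SH(120°)/Cl(60°) gauche 0.7; SH(120°)/Ph(180°) gauche 0.9 → 3.2 kcal/mol.
E (eclipsed): OCH3(0°)/Cl(0°) eclipsed 2.0; SH(120°)/Ph(120°) eclipsed 3.3; H(240°)/iPr(240°) eclipsed 2.1 → 7.4 kcal/mol.
B has the highest total (8.2 kcal/mol).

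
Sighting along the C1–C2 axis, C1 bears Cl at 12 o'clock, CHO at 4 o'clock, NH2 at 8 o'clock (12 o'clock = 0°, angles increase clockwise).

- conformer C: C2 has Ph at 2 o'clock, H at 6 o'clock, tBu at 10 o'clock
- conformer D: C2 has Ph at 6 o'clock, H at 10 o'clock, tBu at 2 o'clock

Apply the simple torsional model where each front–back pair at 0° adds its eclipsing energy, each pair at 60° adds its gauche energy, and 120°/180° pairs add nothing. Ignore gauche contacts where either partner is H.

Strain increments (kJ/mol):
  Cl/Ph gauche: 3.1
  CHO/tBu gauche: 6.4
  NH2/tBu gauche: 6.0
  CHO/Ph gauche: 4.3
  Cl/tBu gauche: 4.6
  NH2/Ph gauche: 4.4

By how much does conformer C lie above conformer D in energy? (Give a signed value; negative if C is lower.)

C is staggered. Cl at 0° is gauche with Ph at 60° (3.1); Cl at 0° is gauche with tBu at 300° (4.6); CHO at 120° is gauche with Ph at 60° (4.3); NH2 at 240° is gauche with tBu at 300° (6.0). Total 18.0 kJ/mol.
D is staggered. Cl at 0° is gauche with tBu at 60° (4.6); CHO at 120° is gauche with Ph at 180° (4.3); CHO at 120° is gauche with tBu at 60° (6.4); NH2 at 240° is gauche with Ph at 180° (4.4). Total 19.7 kJ/mol.
E(C) − E(D) = 18.0 − 19.7 = -1.7 kJ/mol.

-1.7 kJ/mol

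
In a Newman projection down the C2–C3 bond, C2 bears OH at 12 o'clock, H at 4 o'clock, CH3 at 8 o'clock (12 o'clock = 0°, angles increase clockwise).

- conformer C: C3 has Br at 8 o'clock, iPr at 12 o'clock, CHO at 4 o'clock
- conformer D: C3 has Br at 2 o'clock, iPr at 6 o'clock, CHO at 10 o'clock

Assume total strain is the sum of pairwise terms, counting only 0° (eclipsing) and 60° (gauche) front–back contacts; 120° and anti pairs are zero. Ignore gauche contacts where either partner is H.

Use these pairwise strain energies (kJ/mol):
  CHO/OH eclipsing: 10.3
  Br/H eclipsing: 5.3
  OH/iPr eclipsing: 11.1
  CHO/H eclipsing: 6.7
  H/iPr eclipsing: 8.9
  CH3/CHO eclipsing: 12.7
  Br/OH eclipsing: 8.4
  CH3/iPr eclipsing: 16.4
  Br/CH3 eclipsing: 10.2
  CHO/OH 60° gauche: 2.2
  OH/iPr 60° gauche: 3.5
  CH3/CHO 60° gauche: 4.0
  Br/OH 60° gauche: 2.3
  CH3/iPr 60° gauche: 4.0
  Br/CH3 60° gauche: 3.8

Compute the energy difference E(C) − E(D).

C (eclipsed): OH(0°)/iPr(0°) eclipsed 11.1; H(120°)/CHO(120°) eclipsed 6.7; CH3(240°)/Br(240°) eclipsed 10.2 → 28.0 kJ/mol.
D (staggered): OH(0°)/Br(60°) gauche 2.3; OH(0°)/CHO(300°) gauche 2.2; CH3(240°)/iPr(180°) gauche 4.0; CH3(240°)/CHO(300°) gauche 4.0 → 12.5 kJ/mol.
E(C) − E(D) = 28.0 − 12.5 = +15.5 kJ/mol.

+15.5 kJ/mol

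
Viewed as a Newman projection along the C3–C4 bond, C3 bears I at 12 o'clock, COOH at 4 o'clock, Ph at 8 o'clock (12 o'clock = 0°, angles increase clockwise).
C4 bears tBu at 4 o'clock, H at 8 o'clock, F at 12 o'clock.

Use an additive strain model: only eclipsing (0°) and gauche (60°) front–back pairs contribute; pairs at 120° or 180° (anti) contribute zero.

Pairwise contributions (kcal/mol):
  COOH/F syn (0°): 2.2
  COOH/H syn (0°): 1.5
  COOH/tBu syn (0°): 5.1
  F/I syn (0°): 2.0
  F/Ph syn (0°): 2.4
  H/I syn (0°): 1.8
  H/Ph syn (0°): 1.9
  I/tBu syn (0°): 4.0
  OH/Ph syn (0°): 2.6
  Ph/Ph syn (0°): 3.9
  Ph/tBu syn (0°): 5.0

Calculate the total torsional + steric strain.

9.0 kcal/mol

This conformer is eclipsed. I at 0° is eclipsed with F at 0° (2.0); COOH at 120° is eclipsed with tBu at 120° (5.1); Ph at 240° is eclipsed with H at 240° (1.9). Total 9.0 kcal/mol.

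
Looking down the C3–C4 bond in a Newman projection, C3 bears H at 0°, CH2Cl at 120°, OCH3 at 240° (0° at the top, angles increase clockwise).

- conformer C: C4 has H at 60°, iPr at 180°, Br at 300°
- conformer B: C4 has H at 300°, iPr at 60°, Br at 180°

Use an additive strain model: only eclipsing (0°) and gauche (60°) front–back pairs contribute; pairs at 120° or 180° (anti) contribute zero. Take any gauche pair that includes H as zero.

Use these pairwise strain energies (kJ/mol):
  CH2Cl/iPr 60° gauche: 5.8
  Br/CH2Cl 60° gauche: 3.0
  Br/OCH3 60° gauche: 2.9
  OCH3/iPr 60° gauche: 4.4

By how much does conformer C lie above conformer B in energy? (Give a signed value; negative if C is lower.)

C is staggered. CH2Cl at 120° is gauche with iPr at 180° (5.8); OCH3 at 240° is gauche with iPr at 180° (4.4); OCH3 at 240° is gauche with Br at 300° (2.9). Total 13.1 kJ/mol.
B is staggered. CH2Cl at 120° is gauche with iPr at 60° (5.8); CH2Cl at 120° is gauche with Br at 180° (3.0); OCH3 at 240° is gauche with Br at 180° (2.9). Total 11.7 kJ/mol.
E(C) − E(B) = 13.1 − 11.7 = +1.4 kJ/mol.

+1.4 kJ/mol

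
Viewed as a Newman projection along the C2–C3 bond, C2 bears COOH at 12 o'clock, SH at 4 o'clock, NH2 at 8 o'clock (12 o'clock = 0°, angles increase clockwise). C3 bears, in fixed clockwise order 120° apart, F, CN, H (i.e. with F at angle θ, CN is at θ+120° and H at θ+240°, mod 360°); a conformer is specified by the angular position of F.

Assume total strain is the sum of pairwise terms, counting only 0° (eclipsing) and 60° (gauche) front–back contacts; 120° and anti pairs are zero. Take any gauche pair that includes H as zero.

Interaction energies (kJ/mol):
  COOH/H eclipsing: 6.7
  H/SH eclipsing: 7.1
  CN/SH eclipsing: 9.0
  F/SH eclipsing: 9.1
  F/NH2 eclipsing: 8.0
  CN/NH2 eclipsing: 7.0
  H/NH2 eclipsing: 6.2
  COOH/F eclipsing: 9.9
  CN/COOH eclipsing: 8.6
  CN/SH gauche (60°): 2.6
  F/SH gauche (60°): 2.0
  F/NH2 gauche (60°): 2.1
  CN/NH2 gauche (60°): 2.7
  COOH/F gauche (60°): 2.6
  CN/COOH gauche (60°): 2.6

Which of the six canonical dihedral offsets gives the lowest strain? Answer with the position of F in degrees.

F at 0° (eclipsed): COOH(0°)/F(0°) eclipsed 9.9; SH(120°)/CN(120°) eclipsed 9.0; NH2(240°)/H(240°) eclipsed 6.2 → 25.1 kJ/mol.
F at 60° (staggered): COOH(0°)/F(60°) gauche 2.6; SH(120°)/F(60°) gauche 2.0; SH(120°)/CN(180°) gauche 2.6; NH2(240°)/CN(180°) gauche 2.7 → 9.9 kJ/mol.
F at 120° (eclipsed): COOH(0°)/H(0°) eclipsed 6.7; SH(120°)/F(120°) eclipsed 9.1; NH2(240°)/CN(240°) eclipsed 7.0 → 22.8 kJ/mol.
F at 180° (staggered): COOH(0°)/CN(300°) gauche 2.6; SH(120°)/F(180°) gauche 2.0; NH2(240°)/F(180°) gauche 2.1; NH2(240°)/CN(300°) gauche 2.7 → 9.4 kJ/mol.
F at 240° (eclipsed): COOH(0°)/CN(0°) eclipsed 8.6; SH(120°)/H(120°) eclipsed 7.1; NH2(240°)/F(240°) eclipsed 8.0 → 23.7 kJ/mol.
F at 300° (staggered): COOH(0°)/F(300°) gauche 2.6; COOH(0°)/CN(60°) gauche 2.6; SH(120°)/CN(60°) gauche 2.6; NH2(240°)/F(300°) gauche 2.1 → 9.9 kJ/mol.
The minimum (9.4 kJ/mol) occurs with F at 180°.

180°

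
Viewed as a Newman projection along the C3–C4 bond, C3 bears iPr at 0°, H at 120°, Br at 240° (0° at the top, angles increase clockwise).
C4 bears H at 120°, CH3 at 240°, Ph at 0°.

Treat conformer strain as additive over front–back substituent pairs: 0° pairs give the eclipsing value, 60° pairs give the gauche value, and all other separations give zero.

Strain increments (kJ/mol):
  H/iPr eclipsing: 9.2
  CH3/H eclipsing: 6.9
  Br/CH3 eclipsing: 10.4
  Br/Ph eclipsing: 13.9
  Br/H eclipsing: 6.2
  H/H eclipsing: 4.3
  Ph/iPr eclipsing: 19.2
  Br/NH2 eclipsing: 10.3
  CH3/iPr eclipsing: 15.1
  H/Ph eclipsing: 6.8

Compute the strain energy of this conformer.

33.9 kJ/mol

This conformer (eclipsed): iPr–Ph eclipsed, H–H eclipsed, Br–CH3 eclipsed; 19.2 + 4.3 + 10.4 = 33.9 kJ/mol.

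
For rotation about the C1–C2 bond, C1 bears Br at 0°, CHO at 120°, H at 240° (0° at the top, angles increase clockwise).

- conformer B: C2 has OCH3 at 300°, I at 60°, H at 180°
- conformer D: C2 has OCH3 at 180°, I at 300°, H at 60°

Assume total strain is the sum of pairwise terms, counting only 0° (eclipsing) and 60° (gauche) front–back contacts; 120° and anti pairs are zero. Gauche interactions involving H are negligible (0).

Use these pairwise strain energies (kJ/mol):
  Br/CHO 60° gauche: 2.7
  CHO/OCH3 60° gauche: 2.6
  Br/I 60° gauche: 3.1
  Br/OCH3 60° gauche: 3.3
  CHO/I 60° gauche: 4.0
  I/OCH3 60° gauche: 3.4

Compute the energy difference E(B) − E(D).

B (staggered): Br–OCH3 gauche, Br–I gauche, CHO–I gauche; 3.3 + 3.1 + 4.0 = 10.4 kJ/mol.
D (staggered): Br–I gauche, CHO–OCH3 gauche; 3.1 + 2.6 = 5.7 kJ/mol.
E(B) − E(D) = 10.4 − 5.7 = +4.7 kJ/mol.

+4.7 kJ/mol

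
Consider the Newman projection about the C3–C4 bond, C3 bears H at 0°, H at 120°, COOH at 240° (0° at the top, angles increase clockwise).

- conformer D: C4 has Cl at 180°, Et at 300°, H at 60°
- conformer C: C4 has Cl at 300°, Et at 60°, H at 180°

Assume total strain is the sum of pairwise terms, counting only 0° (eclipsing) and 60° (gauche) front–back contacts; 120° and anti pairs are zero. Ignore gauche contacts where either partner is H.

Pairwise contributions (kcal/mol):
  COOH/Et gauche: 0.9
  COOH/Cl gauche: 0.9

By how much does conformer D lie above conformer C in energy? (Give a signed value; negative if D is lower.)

D (staggered): COOH(240°)/Cl(180°) gauche 0.9; COOH(240°)/Et(300°) gauche 0.9 → 1.8 kcal/mol.
C (staggered): COOH(240°)/Cl(300°) gauche 0.9 → 0.9 kcal/mol.
E(D) − E(C) = 1.8 − 0.9 = +0.9 kcal/mol.

+0.9 kcal/mol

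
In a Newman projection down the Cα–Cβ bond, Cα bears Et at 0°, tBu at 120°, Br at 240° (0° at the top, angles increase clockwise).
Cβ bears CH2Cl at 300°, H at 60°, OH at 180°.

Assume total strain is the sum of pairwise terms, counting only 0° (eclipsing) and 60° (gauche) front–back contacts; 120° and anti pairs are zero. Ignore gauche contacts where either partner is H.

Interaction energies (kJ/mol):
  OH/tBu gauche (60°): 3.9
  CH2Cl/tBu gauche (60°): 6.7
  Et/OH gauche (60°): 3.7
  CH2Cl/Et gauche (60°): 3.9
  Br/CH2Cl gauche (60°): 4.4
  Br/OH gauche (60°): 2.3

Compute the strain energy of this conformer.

14.5 kJ/mol

This conformer (staggered): Et(0°)/CH2Cl(300°) gauche 3.9; tBu(120°)/OH(180°) gauche 3.9; Br(240°)/CH2Cl(300°) gauche 4.4; Br(240°)/OH(180°) gauche 2.3 → 14.5 kJ/mol.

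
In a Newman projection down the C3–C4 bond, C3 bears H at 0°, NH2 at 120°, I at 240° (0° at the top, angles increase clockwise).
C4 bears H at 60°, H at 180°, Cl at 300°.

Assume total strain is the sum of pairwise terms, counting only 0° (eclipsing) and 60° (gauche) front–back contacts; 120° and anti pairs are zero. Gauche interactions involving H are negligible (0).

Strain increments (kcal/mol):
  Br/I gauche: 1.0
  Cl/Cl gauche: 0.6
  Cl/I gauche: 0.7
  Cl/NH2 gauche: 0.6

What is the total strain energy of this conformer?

0.7 kcal/mol

This conformer is staggered. I at 240° is gauche with Cl at 300° (0.7). Total 0.7 kcal/mol.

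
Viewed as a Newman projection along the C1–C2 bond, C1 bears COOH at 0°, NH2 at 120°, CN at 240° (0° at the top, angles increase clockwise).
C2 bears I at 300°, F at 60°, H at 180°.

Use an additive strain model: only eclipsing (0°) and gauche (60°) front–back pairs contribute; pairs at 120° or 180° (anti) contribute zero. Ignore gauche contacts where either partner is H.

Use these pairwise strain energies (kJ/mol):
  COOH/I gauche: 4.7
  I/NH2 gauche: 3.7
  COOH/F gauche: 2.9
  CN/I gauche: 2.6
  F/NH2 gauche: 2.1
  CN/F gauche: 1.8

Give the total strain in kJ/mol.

12.3 kJ/mol

This conformer (staggered): COOH–I gauche, COOH–F gauche, NH2–F gauche, CN–I gauche; 4.7 + 2.9 + 2.1 + 2.6 = 12.3 kJ/mol.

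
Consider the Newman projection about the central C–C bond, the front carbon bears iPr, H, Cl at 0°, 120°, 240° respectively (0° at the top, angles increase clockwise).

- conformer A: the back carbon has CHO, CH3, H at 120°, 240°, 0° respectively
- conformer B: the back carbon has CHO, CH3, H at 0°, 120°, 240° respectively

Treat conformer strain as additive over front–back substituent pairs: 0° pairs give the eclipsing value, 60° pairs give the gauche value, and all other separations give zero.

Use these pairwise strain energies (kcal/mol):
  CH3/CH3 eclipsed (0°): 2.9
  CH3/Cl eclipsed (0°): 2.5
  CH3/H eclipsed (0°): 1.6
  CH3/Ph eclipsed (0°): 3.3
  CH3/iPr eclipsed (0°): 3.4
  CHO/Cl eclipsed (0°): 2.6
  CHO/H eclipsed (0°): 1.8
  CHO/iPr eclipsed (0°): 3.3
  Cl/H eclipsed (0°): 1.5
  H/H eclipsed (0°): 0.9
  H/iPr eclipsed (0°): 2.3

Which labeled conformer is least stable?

A

A (eclipsed): iPr(0°)/H(0°) eclipsed 2.3; H(120°)/CHO(120°) eclipsed 1.8; Cl(240°)/CH3(240°) eclipsed 2.5 → 6.6 kcal/mol.
B (eclipsed): iPr(0°)/CHO(0°) eclipsed 3.3; H(120°)/CH3(120°) eclipsed 1.6; Cl(240°)/H(240°) eclipsed 1.5 → 6.4 kcal/mol.
A has the highest total (6.6 kcal/mol).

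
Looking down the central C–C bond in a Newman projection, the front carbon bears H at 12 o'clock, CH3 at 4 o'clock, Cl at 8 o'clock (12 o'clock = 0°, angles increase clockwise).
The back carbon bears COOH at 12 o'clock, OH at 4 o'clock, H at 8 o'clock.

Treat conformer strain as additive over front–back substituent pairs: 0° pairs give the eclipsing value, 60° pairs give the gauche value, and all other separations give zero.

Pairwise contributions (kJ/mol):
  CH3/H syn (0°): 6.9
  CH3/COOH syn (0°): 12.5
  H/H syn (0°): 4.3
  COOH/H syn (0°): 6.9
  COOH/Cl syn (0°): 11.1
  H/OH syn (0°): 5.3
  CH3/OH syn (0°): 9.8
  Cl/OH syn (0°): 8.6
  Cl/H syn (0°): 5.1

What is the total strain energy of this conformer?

21.8 kJ/mol

This conformer (eclipsed): H–COOH eclipsed, CH3–OH eclipsed, Cl–H eclipsed; 6.9 + 9.8 + 5.1 = 21.8 kJ/mol.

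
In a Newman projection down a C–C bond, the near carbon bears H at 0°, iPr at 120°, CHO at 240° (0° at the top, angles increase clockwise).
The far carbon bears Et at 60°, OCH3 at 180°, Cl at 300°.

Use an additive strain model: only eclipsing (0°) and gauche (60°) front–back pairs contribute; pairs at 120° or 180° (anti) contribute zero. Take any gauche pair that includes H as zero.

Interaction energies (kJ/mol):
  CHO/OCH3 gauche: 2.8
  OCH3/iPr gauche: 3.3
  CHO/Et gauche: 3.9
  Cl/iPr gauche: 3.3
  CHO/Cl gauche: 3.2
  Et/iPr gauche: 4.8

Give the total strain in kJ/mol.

14.1 kJ/mol

This conformer is staggered. iPr at 120° is gauche with Et at 60° (4.8); iPr at 120° is gauche with OCH3 at 180° (3.3); CHO at 240° is gauche with OCH3 at 180° (2.8); CHO at 240° is gauche with Cl at 300° (3.2). Total 14.1 kJ/mol.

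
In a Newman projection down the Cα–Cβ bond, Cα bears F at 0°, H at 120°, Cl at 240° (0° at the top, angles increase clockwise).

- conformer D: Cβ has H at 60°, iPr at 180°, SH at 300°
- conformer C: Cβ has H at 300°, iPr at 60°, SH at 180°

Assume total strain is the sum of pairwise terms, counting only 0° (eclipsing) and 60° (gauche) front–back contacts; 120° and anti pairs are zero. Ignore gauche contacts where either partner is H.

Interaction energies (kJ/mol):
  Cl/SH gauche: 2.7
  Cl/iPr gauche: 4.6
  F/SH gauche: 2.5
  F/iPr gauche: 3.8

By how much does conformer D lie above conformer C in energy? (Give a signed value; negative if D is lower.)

+3.3 kJ/mol

D (staggered): F–SH gauche, Cl–iPr gauche, Cl–SH gauche; 2.5 + 4.6 + 2.7 = 9.8 kJ/mol.
C (staggered): F–iPr gauche, Cl–SH gauche; 3.8 + 2.7 = 6.5 kJ/mol.
E(D) − E(C) = 9.8 − 6.5 = +3.3 kJ/mol.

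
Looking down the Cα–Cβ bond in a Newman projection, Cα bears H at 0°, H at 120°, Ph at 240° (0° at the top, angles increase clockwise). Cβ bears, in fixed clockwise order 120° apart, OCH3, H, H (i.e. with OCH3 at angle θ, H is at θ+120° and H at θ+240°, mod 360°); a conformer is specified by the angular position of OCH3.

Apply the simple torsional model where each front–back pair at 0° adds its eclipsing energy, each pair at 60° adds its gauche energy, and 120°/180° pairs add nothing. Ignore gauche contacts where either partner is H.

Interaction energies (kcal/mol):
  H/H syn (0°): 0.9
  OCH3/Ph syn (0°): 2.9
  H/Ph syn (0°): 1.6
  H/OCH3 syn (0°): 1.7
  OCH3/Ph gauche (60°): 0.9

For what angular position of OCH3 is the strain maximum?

OCH3 at 0° (eclipsed): H(0°)/OCH3(0°) eclipsed 1.7; H(120°)/H(120°) eclipsed 0.9; Ph(240°)/H(240°) eclipsed 1.6 → 4.2 kcal/mol.
OCH3 at 60° (staggered): no non-H gauche contacts → 0.0 kcal/mol.
OCH3 at 120° (eclipsed): H(0°)/H(0°) eclipsed 0.9; H(120°)/OCH3(120°) eclipsed 1.7; Ph(240°)/H(240°) eclipsed 1.6 → 4.2 kcal/mol.
OCH3 at 180° (staggered): Ph(240°)/OCH3(180°) gauche 0.9 → 0.9 kcal/mol.
OCH3 at 240° (eclipsed): H(0°)/H(0°) eclipsed 0.9; H(120°)/H(120°) eclipsed 0.9; Ph(240°)/OCH3(240°) eclipsed 2.9 → 4.7 kcal/mol.
OCH3 at 300° (staggered): Ph(240°)/OCH3(300°) gauche 0.9 → 0.9 kcal/mol.
The maximum (4.7 kcal/mol) occurs with OCH3 at 240°.

240°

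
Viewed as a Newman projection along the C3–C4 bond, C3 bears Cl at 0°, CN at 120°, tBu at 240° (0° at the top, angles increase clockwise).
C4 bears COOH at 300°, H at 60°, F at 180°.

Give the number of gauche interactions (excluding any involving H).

Non-H gauche pairs: Cl(0°)/COOH(300°); CN(120°)/F(180°); tBu(240°)/COOH(300°); tBu(240°)/F(180°) — 4 interactions.

4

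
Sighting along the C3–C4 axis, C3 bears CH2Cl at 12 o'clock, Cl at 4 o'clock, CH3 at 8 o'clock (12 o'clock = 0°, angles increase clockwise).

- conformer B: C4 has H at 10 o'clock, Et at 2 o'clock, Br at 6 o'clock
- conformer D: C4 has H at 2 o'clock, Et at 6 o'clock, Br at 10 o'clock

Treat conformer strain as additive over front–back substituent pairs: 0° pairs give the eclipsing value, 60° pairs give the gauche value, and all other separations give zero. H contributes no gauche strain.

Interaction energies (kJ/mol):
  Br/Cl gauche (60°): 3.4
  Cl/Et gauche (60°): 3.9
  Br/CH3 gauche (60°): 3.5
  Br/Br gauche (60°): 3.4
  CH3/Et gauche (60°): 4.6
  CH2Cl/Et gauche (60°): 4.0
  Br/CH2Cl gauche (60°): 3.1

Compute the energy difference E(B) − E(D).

B (staggered): CH2Cl–Et gauche, Cl–Et gauche, Cl–Br gauche, CH3–Br gauche; 4.0 + 3.9 + 3.4 + 3.5 = 14.8 kJ/mol.
D (staggered): CH2Cl–Br gauche, Cl–Et gauche, CH3–Et gauche, CH3–Br gauche; 3.1 + 3.9 + 4.6 + 3.5 = 15.1 kJ/mol.
E(B) − E(D) = 14.8 − 15.1 = -0.3 kJ/mol.

-0.3 kJ/mol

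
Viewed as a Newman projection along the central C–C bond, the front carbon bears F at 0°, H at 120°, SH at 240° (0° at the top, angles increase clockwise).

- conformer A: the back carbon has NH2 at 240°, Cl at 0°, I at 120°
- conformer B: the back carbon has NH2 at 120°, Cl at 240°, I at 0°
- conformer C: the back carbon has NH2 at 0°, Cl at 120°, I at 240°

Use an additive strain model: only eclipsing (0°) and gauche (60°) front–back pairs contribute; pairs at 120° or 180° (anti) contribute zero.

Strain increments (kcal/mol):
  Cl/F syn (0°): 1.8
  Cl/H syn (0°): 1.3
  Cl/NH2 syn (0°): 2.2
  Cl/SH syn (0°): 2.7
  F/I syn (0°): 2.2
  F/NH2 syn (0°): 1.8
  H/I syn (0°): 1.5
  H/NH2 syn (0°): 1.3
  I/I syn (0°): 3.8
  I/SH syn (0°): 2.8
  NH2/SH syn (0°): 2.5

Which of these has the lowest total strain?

A

A (eclipsed): F–Cl eclipsed, H–I eclipsed, SH–NH2 eclipsed; 1.8 + 1.5 + 2.5 = 5.8 kcal/mol.
B (eclipsed): F–I eclipsed, H–NH2 eclipsed, SH–Cl eclipsed; 2.2 + 1.3 + 2.7 = 6.2 kcal/mol.
C (eclipsed): F–NH2 eclipsed, H–Cl eclipsed, SH–I eclipsed; 1.8 + 1.3 + 2.8 = 5.9 kcal/mol.
A has the lowest total (5.8 kcal/mol).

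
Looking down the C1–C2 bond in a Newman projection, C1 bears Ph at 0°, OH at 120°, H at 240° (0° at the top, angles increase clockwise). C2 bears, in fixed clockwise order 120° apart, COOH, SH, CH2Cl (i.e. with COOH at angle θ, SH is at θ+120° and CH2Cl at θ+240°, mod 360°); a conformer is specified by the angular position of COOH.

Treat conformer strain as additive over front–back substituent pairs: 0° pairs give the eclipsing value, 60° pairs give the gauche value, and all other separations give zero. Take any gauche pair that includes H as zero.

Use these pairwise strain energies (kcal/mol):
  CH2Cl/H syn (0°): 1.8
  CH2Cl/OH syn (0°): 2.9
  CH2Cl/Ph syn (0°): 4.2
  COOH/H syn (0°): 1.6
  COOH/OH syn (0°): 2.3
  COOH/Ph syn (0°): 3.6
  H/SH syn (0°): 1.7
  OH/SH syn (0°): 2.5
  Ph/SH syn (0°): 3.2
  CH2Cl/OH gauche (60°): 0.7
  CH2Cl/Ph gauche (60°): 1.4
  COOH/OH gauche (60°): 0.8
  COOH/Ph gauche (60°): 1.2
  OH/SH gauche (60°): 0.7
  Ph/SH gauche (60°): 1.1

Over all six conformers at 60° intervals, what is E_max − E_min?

4.5 kcal/mol

COOH at 0° (eclipsed): Ph–COOH eclipsed, OH–SH eclipsed, H–CH2Cl eclipsed; 3.6 + 2.5 + 1.8 = 7.9 kcal/mol.
COOH at 60° (staggered): Ph–COOH gauche, Ph–CH2Cl gauche, OH–COOH gauche, OH–SH gauche; 1.2 + 1.4 + 0.8 + 0.7 = 4.1 kcal/mol.
COOH at 120° (eclipsed): Ph–CH2Cl eclipsed, OH–COOH eclipsed, H–SH eclipsed; 4.2 + 2.3 + 1.7 = 8.2 kcal/mol.
COOH at 180° (staggered): Ph–SH gauche, Ph–CH2Cl gauche, OH–COOH gauche, OH–CH2Cl gauche; 1.1 + 1.4 + 0.8 + 0.7 = 4.0 kcal/mol.
COOH at 240° (eclipsed): Ph–SH eclipsed, OH–CH2Cl eclipsed, H–COOH eclipsed; 3.2 + 2.9 + 1.6 = 7.7 kcal/mol.
COOH at 300° (staggered): Ph–COOH gauche, Ph–SH gauche, OH–SH gauche, OH–CH2Cl gauche; 1.2 + 1.1 + 0.7 + 0.7 = 3.7 kcal/mol.
Max at 120° (8.2 kcal/mol), min at 300° (3.7 kcal/mol); barrier = 4.5 kcal/mol.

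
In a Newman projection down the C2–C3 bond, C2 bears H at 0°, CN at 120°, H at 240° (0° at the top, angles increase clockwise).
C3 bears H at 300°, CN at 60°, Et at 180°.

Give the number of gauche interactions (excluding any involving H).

2

Non-H gauche pairs: CN(120°)/CN(60°); CN(120°)/Et(180°) — 2 interactions.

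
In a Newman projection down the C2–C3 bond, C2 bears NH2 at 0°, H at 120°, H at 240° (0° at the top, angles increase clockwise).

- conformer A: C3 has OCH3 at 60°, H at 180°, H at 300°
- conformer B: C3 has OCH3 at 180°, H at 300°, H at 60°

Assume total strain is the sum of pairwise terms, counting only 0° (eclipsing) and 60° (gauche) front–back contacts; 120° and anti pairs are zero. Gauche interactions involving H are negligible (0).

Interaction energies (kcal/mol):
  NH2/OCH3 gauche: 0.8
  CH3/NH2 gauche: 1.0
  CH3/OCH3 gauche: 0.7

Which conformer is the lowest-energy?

B

A is staggered. NH2 at 0° is gauche with OCH3 at 60° (0.8). Total 0.8 kcal/mol.
B (staggered): no non-H gauche contacts → 0.0 kcal/mol.
B has the lowest total (0.0 kcal/mol).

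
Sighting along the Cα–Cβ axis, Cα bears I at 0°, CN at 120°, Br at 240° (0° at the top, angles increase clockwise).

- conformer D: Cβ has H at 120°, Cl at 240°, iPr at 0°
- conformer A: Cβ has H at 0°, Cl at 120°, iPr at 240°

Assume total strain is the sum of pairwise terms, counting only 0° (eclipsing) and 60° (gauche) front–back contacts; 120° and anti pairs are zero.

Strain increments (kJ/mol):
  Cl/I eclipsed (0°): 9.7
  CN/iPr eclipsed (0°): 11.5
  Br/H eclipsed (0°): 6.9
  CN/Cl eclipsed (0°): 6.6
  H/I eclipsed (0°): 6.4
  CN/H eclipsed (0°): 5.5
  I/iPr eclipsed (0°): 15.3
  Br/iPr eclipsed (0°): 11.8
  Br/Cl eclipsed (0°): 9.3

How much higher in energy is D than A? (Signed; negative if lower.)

+5.3 kJ/mol

D is eclipsed. I at 0° is eclipsed with iPr at 0° (15.3); CN at 120° is eclipsed with H at 120° (5.5); Br at 240° is eclipsed with Cl at 240° (9.3). Total 30.1 kJ/mol.
A is eclipsed. I at 0° is eclipsed with H at 0° (6.4); CN at 120° is eclipsed with Cl at 120° (6.6); Br at 240° is eclipsed with iPr at 240° (11.8). Total 24.8 kJ/mol.
E(D) − E(A) = 30.1 − 24.8 = +5.3 kJ/mol.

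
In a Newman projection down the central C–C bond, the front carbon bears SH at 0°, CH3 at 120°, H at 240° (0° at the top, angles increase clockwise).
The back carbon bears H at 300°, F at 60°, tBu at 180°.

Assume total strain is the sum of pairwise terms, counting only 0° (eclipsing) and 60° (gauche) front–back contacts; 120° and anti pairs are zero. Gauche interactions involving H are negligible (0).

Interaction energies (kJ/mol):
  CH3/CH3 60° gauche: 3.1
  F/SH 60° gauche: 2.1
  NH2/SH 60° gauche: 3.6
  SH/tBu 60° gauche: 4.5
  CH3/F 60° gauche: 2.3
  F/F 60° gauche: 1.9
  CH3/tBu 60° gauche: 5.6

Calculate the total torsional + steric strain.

This conformer (staggered): SH–F gauche, CH3–F gauche, CH3–tBu gauche; 2.1 + 2.3 + 5.6 = 10.0 kJ/mol.

10.0 kJ/mol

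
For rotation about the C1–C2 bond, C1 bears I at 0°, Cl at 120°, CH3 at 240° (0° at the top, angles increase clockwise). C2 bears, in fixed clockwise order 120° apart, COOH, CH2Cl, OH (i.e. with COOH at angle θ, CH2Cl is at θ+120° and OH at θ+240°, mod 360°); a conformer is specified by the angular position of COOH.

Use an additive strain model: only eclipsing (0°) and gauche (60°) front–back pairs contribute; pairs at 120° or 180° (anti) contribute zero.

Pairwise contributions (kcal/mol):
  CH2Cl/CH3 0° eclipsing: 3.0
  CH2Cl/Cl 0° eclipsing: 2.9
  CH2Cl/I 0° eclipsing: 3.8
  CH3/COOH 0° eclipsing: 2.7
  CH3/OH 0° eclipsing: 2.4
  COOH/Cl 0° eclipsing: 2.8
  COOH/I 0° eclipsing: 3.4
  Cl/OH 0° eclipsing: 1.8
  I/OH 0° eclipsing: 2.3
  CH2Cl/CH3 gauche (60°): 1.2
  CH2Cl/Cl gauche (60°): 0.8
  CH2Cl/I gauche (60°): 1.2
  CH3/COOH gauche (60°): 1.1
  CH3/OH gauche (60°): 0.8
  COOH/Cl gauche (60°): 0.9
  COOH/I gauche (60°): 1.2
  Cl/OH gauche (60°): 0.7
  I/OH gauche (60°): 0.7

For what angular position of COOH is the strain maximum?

0°

COOH at 0° (eclipsed): I(0°)/COOH(0°) eclipsed 3.4; Cl(120°)/CH2Cl(120°) eclipsed 2.9; CH3(240°)/OH(240°) eclipsed 2.4 → 8.7 kcal/mol.
COOH at 60° (staggered): I(0°)/COOH(60°) gauche 1.2; I(0°)/OH(300°) gauche 0.7; Cl(120°)/COOH(60°) gauche 0.9; Cl(120°)/CH2Cl(180°) gauche 0.8; CH3(240°)/CH2Cl(180°) gauche 1.2; CH3(240°)/OH(300°) gauche 0.8 → 5.6 kcal/mol.
COOH at 120° (eclipsed): I(0°)/OH(0°) eclipsed 2.3; Cl(120°)/COOH(120°) eclipsed 2.8; CH3(240°)/CH2Cl(240°) eclipsed 3.0 → 8.1 kcal/mol.
COOH at 180° (staggered): I(0°)/CH2Cl(300°) gauche 1.2; I(0°)/OH(60°) gauche 0.7; Cl(120°)/COOH(180°) gauche 0.9; Cl(120°)/OH(60°) gauche 0.7; CH3(240°)/COOH(180°) gauche 1.1; CH3(240°)/CH2Cl(300°) gauche 1.2 → 5.8 kcal/mol.
COOH at 240° (eclipsed): I(0°)/CH2Cl(0°) eclipsed 3.8; Cl(120°)/OH(120°) eclipsed 1.8; CH3(240°)/COOH(240°) eclipsed 2.7 → 8.3 kcal/mol.
COOH at 300° (staggered): I(0°)/COOH(300°) gauche 1.2; I(0°)/CH2Cl(60°) gauche 1.2; Cl(120°)/CH2Cl(60°) gauche 0.8; Cl(120°)/OH(180°) gauche 0.7; CH3(240°)/COOH(300°) gauche 1.1; CH3(240°)/OH(180°) gauche 0.8 → 5.8 kcal/mol.
The maximum (8.7 kcal/mol) occurs with COOH at 0°.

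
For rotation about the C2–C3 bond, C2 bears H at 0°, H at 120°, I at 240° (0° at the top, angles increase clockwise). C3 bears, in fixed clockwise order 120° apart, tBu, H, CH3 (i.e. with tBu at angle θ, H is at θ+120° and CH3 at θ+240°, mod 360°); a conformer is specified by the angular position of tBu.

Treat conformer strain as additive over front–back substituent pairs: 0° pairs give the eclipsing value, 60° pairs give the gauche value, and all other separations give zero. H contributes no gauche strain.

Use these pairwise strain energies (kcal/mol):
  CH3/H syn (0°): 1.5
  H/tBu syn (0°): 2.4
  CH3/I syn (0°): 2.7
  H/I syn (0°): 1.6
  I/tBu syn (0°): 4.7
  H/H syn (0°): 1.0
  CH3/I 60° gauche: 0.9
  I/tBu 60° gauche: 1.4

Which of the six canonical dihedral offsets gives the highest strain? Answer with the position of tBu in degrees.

240°

tBu at 0° is eclipsed. H at 0° is eclipsed with tBu at 0° (2.4); H at 120° is eclipsed with H at 120° (1.0); I at 240° is eclipsed with CH3 at 240° (2.7). Total 6.1 kcal/mol.
tBu at 60° is staggered. I at 240° is gauche with CH3 at 300° (0.9). Total 0.9 kcal/mol.
tBu at 120° is eclipsed. H at 0° is eclipsed with CH3 at 0° (1.5); H at 120° is eclipsed with tBu at 120° (2.4); I at 240° is eclipsed with H at 240° (1.6). Total 5.5 kcal/mol.
tBu at 180° is staggered. I at 240° is gauche with tBu at 180° (1.4). Total 1.4 kcal/mol.
tBu at 240° is eclipsed. H at 0° is eclipsed with H at 0° (1.0); H at 120° is eclipsed with CH3 at 120° (1.5); I at 240° is eclipsed with tBu at 240° (4.7). Total 7.2 kcal/mol.
tBu at 300° is staggered. I at 240° is gauche with tBu at 300° (1.4); I at 240° is gauche with CH3 at 180° (0.9). Total 2.3 kcal/mol.
The maximum (7.2 kcal/mol) occurs with tBu at 240°.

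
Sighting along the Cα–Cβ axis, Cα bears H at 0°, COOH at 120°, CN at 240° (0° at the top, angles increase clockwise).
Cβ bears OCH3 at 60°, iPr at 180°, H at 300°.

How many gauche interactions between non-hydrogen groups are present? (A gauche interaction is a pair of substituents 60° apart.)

3

Non-H gauche pairs: COOH(120°)/OCH3(60°); COOH(120°)/iPr(180°); CN(240°)/iPr(180°) — 3 interactions.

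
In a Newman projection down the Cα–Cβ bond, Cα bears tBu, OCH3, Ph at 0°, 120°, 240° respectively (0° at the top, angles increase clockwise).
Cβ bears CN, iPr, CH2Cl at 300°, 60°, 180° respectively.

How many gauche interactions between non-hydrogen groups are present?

Non-H gauche pairs: tBu(0°)/CN(300°); tBu(0°)/iPr(60°); OCH3(120°)/iPr(60°); OCH3(120°)/CH2Cl(180°); Ph(240°)/CN(300°); Ph(240°)/CH2Cl(180°) — 6 interactions.

6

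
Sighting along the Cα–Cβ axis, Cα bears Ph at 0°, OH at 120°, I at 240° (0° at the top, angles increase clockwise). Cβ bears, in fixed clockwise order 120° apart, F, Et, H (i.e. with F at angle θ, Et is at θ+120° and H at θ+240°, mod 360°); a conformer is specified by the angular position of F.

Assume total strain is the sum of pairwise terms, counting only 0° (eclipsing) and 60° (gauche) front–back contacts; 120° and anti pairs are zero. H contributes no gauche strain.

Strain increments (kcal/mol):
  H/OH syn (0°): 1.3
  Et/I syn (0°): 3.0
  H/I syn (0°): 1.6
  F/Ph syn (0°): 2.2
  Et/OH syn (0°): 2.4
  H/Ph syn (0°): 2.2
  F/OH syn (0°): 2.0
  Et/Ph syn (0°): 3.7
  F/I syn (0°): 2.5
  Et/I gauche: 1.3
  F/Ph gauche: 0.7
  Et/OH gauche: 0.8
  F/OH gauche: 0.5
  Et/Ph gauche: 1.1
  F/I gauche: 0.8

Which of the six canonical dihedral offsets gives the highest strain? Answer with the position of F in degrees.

240°

F at 0° (eclipsed): Ph(0°)/F(0°) eclipsed 2.2; OH(120°)/Et(120°) eclipsed 2.4; I(240°)/H(240°) eclipsed 1.6 → 6.2 kcal/mol.
F at 60° (staggered): Ph(0°)/F(60°) gauche 0.7; OH(120°)/F(60°) gauche 0.5; OH(120°)/Et(180°) gauche 0.8; I(240°)/Et(180°) gauche 1.3 → 3.3 kcal/mol.
F at 120° (eclipsed): Ph(0°)/H(0°) eclipsed 2.2; OH(120°)/F(120°) eclipsed 2.0; I(240°)/Et(240°) eclipsed 3.0 → 7.2 kcal/mol.
F at 180° (staggered): Ph(0°)/Et(300°) gauche 1.1; OH(120°)/F(180°) gauche 0.5; I(240°)/F(180°) gauche 0.8; I(240°)/Et(300°) gauche 1.3 → 3.7 kcal/mol.
F at 240° (eclipsed): Ph(0°)/Et(0°) eclipsed 3.7; OH(120°)/H(120°) eclipsed 1.3; I(240°)/F(240°) eclipsed 2.5 → 7.5 kcal/mol.
F at 300° (staggered): Ph(0°)/F(300°) gauche 0.7; Ph(0°)/Et(60°) gauche 1.1; OH(120°)/Et(60°) gauche 0.8; I(240°)/F(300°) gauche 0.8 → 3.4 kcal/mol.
The maximum (7.5 kcal/mol) occurs with F at 240°.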